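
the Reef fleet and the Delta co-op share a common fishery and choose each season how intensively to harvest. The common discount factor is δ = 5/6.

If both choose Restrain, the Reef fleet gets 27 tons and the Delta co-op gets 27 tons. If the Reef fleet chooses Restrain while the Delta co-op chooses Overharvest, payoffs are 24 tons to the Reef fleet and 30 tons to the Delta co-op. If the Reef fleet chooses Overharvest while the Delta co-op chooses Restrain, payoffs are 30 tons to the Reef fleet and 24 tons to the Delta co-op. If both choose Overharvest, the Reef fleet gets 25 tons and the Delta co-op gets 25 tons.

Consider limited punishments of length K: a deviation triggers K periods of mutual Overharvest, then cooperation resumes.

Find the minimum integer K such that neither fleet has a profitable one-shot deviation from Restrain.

No profitable deviation requires (27−25)(δ+…+δ^K) ≥ 30−27, i.e. δ+…+δ^K ≥ 3/2 ≈ 1.5000.
With δ = 5/6, the partial sums are K=1: 0.8333, K=2: 1.5278.
K = 2 is the first length at which the sum reaches 1.5000.

2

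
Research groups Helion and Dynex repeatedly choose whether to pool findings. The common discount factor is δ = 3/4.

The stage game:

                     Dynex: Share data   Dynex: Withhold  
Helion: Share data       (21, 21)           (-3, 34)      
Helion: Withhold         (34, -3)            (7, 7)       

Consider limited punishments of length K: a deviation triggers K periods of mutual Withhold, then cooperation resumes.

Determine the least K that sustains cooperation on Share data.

No profitable deviation requires (21−7)(δ+…+δ^K) ≥ 34−21, i.e. δ+…+δ^K ≥ 13/14 ≈ 0.9286.
With δ = 3/4, the partial sums are K=1: 0.7500, K=2: 1.3125.
K = 2 is the first length at which the sum reaches 0.9286.

2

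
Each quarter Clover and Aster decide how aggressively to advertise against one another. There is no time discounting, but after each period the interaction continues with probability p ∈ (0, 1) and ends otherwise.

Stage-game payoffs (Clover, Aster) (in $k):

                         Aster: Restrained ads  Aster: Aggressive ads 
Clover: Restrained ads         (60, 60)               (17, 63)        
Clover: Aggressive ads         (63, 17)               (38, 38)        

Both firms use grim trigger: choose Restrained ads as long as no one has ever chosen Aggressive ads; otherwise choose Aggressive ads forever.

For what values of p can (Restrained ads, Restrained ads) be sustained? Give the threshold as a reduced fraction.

With no time discounting, the continuation probability p plays the role of the discount factor.
Grim-trigger IC: 60/(1−p) ≥ 63 + 38p/(1−p) ⇒ p ≥ (63−60)/(63−38) = 3/25.

3/25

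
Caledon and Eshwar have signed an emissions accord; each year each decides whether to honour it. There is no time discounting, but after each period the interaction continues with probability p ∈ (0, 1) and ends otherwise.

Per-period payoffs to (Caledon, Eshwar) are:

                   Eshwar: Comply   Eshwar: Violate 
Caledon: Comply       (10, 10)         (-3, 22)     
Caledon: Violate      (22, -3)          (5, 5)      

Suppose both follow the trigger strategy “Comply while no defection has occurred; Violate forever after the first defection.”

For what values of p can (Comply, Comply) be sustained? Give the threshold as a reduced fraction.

With no time discounting, the continuation probability p plays the role of the discount factor.
Grim-trigger IC: 10/(1−p) ≥ 22 + 5p/(1−p) ⇒ p ≥ (22−10)/(22−5) = 12/17.

12/17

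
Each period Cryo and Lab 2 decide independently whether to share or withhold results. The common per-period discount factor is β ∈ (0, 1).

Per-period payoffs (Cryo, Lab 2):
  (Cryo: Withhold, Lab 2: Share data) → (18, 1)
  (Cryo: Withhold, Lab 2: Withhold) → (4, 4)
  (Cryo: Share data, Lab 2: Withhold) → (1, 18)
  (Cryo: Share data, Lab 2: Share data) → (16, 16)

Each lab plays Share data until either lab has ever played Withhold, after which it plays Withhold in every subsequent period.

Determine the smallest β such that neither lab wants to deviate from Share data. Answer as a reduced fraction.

16/(1−β) ≥ 18 + 4β/(1−β)
16 ≥ 18 − 14β
β ≥ 2/14 = 1/7.

1/7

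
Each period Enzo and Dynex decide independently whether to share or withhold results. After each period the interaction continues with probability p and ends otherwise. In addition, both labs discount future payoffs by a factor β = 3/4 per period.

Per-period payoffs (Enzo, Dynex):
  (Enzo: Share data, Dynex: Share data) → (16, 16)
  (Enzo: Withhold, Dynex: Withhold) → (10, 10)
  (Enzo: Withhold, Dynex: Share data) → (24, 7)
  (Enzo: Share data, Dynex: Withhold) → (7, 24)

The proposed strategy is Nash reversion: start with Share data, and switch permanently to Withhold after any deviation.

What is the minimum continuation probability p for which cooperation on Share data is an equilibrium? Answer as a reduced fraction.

16/21

Expected continuation weight on next period's payoff is β·p = 3/4·p, which plays the role of the discount factor.
Cooperation requires 3/4·p ≥ (24−16)/(24−10) = 4/7, hence p ≥ 16/21.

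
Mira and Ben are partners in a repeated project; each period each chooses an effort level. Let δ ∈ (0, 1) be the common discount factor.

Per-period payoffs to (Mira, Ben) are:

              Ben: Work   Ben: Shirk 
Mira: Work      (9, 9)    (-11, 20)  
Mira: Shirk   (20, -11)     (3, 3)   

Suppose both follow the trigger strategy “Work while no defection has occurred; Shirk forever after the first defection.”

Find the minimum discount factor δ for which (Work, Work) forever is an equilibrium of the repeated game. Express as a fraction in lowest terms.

11/17

Under grim trigger the critical discount factor is (T−C)/(T−P) with T = 20, C = 9, P = 3.
δ* = (20−9)/(20−3) = 11/17.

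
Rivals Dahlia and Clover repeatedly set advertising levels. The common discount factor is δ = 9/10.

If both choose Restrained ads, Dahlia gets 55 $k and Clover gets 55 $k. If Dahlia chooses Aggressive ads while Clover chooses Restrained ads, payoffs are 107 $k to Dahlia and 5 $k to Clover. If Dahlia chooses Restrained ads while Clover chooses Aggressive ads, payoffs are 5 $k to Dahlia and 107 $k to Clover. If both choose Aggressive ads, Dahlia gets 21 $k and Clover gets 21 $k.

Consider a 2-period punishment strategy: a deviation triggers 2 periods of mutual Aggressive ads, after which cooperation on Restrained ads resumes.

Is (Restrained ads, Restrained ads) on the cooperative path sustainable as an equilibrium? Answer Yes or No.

A one-shot deviation gives 107 now, then 21 for 2 periods, then back to 55.
Gain from deviating: (107−55) today; loss: (55−21) in each of the next 2 periods.
No-deviation condition: (55−21)(δ+…+δ^2) ≥ 107−55, i.e. δ+…+δ^2 ≥ 26/17.
At δ = 9/10: δ+…+δ^2 = 1.7100 ≥ 1.5294.
So cooperation is sustainable.

Yes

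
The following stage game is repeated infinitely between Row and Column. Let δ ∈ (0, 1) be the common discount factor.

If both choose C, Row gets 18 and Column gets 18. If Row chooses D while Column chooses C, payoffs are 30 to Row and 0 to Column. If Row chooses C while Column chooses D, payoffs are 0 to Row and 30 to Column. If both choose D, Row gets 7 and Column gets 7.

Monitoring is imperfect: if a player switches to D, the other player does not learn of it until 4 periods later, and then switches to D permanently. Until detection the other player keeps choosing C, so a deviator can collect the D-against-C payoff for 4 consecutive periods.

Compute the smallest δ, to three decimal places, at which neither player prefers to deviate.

0.850

Deviating for the 4 undetected periods gains 30−18 = 12 per period over cooperation, then loses 18−7 = 11 per period forever once punishment starts.
Gain: 12(1 + δ + … + δ^3); loss: 11·δ^4/(1−δ).
No profitable deviation ⇔ 12(1−δ^4) ≤ 11·δ^4, i.e. δ^4 ≥ 12/(12+11) = 12/23.
Hence δ ≥ (12/23)^(1/4) ≈ 0.850.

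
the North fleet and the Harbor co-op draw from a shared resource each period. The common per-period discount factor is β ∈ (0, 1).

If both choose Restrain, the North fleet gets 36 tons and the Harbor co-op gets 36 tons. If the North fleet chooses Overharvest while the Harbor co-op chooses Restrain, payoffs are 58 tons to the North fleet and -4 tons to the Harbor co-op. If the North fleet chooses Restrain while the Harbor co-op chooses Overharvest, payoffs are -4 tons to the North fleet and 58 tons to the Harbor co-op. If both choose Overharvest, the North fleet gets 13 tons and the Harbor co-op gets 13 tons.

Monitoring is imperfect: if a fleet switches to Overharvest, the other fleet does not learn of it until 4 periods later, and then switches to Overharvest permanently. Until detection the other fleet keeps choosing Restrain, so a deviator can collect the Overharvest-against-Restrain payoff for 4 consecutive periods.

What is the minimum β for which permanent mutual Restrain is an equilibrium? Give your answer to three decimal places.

0.836

The best deviation is to choose Overharvest for all 4 undetected periods, earning 58 each, then 13 forever once detected.
Deviation value: 58(1−β^4)/(1−β) + 13β^4/(1−β); cooperation value: 36/(1−β).
IC: 36 ≥ 58(1−β^4) + 13β^4 = 58 − 45β^4.
So β^4 ≥ 22/45, giving β ≥ (22/45)^(1/4) ≈ 0.836.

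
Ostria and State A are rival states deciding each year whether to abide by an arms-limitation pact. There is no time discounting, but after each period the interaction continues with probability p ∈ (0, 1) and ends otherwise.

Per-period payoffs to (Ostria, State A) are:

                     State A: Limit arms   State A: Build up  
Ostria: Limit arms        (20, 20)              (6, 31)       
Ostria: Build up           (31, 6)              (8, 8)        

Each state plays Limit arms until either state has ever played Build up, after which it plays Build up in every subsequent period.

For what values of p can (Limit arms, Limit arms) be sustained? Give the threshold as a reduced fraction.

11/23

Expected cooperation value is 20 + p·20 + p²·20 + … = 20/(1−p); deviation gives 31 + p·8/(1−p).
20 ≥ 31(1−p) + 8p ⇒ 23p ≥ 11 ⇒ p ≥ 11/23.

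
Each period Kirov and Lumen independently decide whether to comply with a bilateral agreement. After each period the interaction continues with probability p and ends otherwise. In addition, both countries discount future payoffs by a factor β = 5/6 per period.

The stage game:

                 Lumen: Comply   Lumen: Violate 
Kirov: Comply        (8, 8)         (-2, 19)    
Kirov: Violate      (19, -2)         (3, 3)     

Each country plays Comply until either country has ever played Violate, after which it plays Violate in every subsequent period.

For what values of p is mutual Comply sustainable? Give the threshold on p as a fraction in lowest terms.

Expected continuation weight on next period's payoff is β·p = 5/6·p, which plays the role of the discount factor.
Cooperation requires 5/6·p ≥ (19−8)/(19−3) = 11/16, hence p ≥ 33/40.

33/40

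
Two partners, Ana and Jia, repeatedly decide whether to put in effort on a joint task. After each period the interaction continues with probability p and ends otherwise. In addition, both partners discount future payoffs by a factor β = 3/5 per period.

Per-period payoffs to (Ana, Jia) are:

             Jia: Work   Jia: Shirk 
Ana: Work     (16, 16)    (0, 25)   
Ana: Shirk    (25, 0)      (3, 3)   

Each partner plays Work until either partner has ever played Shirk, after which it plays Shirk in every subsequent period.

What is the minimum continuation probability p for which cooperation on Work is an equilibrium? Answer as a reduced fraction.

15/22

With continuation probability p and discount β, the effective per-period discount factor is βp.
Grim-trigger IC: βp ≥ (25−16)/(25−3) = 9/22.
So p ≥ (9/22)/(3/5) = 15/22.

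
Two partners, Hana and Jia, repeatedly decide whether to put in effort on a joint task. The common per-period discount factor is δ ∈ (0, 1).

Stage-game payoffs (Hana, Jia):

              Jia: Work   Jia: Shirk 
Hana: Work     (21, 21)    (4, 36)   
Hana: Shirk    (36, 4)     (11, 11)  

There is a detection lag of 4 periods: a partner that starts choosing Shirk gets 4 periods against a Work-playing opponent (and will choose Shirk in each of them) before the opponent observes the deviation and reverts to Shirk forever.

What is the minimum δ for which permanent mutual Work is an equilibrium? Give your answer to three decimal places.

Deviating for the 4 undetected periods gains 36−21 = 15 per period over cooperation, then loses 21−11 = 10 per period forever once punishment starts.
Gain: 15(1 + δ + … + δ^3); loss: 10·δ^4/(1−δ).
No profitable deviation ⇔ 15(1−δ^4) ≤ 10·δ^4, i.e. δ^4 ≥ 15/(15+10) = 3/5.
Hence δ ≥ (3/5)^(1/4) ≈ 0.880.

0.880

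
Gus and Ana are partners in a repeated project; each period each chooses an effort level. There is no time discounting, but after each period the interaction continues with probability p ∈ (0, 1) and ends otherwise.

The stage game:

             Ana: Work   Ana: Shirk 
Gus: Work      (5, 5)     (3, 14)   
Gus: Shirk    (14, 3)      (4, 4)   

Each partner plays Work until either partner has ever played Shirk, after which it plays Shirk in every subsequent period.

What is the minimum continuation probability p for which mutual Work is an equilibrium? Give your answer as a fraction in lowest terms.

With no time discounting, the continuation probability p plays the role of the discount factor.
Grim-trigger IC: 5/(1−p) ≥ 14 + 4p/(1−p) ⇒ p ≥ (14−5)/(14−4) = 9/10.

9/10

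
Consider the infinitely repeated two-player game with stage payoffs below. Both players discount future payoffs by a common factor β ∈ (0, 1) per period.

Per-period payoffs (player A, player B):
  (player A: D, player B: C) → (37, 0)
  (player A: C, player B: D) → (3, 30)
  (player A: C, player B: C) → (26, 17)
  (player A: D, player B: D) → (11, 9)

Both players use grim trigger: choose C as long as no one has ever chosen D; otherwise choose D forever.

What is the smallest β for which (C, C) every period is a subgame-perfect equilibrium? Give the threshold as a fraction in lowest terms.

player A's threshold: (37−26)/(37−11) = 11/26.
player B's threshold: (30−17)/(30−9) = 13/21.
11/26 < 13/21, so player B binds and β* = 13/21.

13/21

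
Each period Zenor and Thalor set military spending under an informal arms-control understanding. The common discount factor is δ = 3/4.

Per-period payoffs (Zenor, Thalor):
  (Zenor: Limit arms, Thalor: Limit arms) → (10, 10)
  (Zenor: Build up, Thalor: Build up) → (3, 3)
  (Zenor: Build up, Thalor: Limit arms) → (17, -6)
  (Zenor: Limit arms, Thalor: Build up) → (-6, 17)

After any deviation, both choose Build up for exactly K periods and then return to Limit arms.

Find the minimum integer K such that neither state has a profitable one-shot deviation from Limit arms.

2

Need Σ_{k=1}^{K} δ^k ≥ (17−10)/(10−3) = 1.0000 at δ = 3/4.
At K = 1 the sum is 0.7500 < 1.0000; at K = 2 it is 1.3125 ≥ 1.0000.
So the minimum punishment length is K = 2.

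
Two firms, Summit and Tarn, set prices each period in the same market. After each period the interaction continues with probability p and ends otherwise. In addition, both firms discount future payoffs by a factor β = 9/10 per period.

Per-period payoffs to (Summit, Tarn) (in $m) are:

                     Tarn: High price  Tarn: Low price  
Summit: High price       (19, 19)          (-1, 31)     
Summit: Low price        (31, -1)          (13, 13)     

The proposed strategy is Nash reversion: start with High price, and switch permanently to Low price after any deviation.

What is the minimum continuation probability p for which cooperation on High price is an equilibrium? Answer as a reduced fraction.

20/27

With continuation probability p and discount β, the effective per-period discount factor is βp.
Grim-trigger IC: βp ≥ (31−19)/(31−13) = 2/3.
So p ≥ (2/3)/(9/10) = 20/27.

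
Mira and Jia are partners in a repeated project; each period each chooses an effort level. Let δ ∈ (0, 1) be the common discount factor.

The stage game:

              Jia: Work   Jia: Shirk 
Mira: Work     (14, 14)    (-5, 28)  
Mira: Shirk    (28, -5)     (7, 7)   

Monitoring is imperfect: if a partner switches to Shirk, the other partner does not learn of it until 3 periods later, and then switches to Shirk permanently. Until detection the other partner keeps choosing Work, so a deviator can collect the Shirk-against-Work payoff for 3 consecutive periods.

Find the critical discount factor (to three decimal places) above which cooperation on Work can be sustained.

A deviator earns 28 for 3 periods, then 7 forever; cooperating earns 14 forever. Multiplying the IC by (1−δ):
14 ≥ 28(1−δ^3) + 7δ^3, so 21·δ^3 ≥ 14 and δ^3 ≥ 2/3.
δ ≥ (2/3)^(1/3) ≈ 0.874.

0.874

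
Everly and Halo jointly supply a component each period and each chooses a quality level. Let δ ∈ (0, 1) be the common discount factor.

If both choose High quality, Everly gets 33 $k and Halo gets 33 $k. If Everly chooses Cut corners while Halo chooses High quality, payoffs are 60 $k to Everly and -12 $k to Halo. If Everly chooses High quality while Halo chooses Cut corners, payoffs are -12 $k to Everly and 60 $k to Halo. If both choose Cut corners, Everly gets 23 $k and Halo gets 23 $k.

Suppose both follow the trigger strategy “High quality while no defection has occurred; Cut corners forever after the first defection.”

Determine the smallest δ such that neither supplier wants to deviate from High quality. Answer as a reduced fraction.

Cooperation forever yields 33 each period: 33/(1−δ).
Deviating yields 60 once, then 23 forever: 60 + 23δ/(1−δ).
No profitable deviation requires 33/(1−δ) ≥ 60 + 23δ/(1−δ).
Multiplying by (1−δ): 33 ≥ 60(1−δ) + 23δ = 60 − 37δ.
So 37δ ≥ 27, i.e. δ ≥ 27/37.

27/37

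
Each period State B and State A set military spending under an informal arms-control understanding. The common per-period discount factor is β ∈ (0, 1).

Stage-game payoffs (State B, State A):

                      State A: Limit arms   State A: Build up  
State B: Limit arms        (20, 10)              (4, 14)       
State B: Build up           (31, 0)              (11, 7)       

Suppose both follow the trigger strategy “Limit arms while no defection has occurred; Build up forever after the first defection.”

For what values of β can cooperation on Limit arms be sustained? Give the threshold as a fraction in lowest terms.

4/7

State B's threshold: (31−20)/(31−11) = 11/20.
State A's threshold: (14−10)/(14−7) = 4/7.
11/20 < 4/7, so State A binds and β* = 4/7.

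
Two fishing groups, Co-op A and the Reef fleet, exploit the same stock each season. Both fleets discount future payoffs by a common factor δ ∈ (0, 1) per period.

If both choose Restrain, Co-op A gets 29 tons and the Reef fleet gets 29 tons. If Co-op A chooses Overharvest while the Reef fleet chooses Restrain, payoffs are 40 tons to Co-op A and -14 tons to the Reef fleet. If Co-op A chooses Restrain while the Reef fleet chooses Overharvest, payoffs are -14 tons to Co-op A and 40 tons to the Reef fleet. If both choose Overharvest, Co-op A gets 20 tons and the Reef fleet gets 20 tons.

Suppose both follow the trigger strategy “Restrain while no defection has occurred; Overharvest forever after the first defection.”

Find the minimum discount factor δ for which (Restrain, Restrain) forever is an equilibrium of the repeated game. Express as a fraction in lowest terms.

11/20

Under grim trigger the critical discount factor is (T−C)/(T−P) with T = 40, C = 29, P = 20.
δ* = (40−29)/(40−20) = 11/20.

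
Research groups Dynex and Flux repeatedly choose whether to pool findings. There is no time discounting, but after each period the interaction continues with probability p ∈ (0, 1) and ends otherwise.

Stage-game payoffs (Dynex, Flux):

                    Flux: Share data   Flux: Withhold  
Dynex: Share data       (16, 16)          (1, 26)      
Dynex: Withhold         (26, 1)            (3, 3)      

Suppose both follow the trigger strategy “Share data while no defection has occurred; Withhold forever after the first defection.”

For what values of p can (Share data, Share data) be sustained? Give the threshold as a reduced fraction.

10/23

Expected cooperation value is 16 + p·16 + p²·16 + … = 16/(1−p); deviation gives 26 + p·3/(1−p).
16 ≥ 26(1−p) + 3p ⇒ 23p ≥ 10 ⇒ p ≥ 10/23.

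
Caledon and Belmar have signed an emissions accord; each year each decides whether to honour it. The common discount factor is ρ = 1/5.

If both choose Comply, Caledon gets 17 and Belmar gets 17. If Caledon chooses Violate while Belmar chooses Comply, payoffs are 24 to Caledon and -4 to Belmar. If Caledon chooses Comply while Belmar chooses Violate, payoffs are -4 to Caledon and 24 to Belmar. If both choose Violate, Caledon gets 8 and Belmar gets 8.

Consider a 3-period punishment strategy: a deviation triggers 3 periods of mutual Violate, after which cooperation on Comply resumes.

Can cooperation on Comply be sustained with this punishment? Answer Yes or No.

A one-shot deviation gives 24 now, then 8 for 3 periods, then back to 17.
Gain from deviating: (24−17) today; loss: (17−8) in each of the next 3 periods.
No-deviation condition: (17−8)(ρ+…+ρ^3) ≥ 24−17, i.e. ρ+…+ρ^3 ≥ 7/9.
At ρ = 1/5: ρ+…+ρ^3 = 0.2480 < 0.7778.
So cooperation is not sustainable.

No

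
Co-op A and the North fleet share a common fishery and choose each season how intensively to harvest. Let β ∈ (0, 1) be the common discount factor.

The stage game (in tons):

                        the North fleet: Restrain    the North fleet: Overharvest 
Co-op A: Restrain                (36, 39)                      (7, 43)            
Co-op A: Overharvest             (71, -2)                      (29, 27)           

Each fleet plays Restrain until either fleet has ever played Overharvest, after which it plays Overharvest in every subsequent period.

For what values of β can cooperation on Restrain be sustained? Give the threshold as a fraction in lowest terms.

Co-op A: cooperation gives 36 each period; deviation gives 71 once then 29 forever.
  36/(1−β) ≥ 71 + 29β/(1−β) ⇒ β ≥ 35/42 = 5/6.
the North fleet: cooperation gives 39 each period; deviation gives 43 once then 27 forever.
  β ≥ 4/16 = 1/4.
Both must hold, so the binding constraint is Co-op A's: β ≥ 5/6.

5/6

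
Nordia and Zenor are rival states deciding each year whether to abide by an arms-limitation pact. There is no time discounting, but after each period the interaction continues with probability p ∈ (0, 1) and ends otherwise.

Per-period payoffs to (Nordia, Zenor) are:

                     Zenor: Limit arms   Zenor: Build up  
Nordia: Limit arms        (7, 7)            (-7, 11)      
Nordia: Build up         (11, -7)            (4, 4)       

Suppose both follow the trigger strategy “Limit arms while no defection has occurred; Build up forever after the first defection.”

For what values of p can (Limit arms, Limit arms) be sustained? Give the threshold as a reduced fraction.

4/7

With no time discounting, the continuation probability p plays the role of the discount factor.
Grim-trigger IC: 7/(1−p) ≥ 11 + 4p/(1−p) ⇒ p ≥ (11−7)/(11−4) = 4/7.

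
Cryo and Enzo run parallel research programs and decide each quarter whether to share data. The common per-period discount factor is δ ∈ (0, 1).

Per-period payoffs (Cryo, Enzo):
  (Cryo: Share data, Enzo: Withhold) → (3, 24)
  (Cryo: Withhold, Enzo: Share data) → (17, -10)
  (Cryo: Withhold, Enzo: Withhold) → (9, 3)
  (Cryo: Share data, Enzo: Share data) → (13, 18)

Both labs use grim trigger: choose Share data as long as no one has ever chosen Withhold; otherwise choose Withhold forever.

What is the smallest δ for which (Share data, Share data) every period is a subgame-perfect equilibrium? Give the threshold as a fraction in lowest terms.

Cryo: cooperation gives 13 each period; deviation gives 17 once then 9 forever.
  13/(1−δ) ≥ 17 + 9δ/(1−δ) ⇒ δ ≥ 4/8 = 1/2.
Enzo: cooperation gives 18 each period; deviation gives 24 once then 3 forever.
  δ ≥ 6/21 = 2/7.
Both must hold, so the binding constraint is Cryo's: δ ≥ 1/2.

1/2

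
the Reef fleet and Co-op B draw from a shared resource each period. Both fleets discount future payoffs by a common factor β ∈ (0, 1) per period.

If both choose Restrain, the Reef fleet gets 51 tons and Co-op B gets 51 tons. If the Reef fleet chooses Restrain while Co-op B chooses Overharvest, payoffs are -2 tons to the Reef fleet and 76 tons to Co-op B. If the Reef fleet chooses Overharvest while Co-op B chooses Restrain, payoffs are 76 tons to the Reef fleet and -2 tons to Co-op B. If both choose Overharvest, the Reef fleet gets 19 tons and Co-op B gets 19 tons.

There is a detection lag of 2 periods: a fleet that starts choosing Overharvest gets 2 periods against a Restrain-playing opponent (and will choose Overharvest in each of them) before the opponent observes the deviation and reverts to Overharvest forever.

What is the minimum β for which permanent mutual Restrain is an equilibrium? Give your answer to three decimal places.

0.662

Deviating for the 2 undetected periods gains 76−51 = 25 per period over cooperation, then loses 51−19 = 32 per period forever once punishment starts.
Gain: 25(1 + β + … + β^1); loss: 32·β^2/(1−β).
No profitable deviation ⇔ 25(1−β^2) ≤ 32·β^2, i.e. β^2 ≥ 25/(25+32) = 25/57.
Hence β ≥ (25/57)^(1/2) ≈ 0.662.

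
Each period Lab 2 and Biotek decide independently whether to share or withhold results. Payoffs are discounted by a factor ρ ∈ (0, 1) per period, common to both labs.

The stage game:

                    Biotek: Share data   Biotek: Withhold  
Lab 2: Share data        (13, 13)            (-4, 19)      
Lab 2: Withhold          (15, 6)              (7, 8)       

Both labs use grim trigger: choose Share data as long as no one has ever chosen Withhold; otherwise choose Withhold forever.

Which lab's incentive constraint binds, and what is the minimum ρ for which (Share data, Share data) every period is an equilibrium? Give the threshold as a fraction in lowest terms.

Lab 2: cooperation gives 13 each period; deviation gives 15 once then 7 forever.
  13/(1−ρ) ≥ 15 + 7ρ/(1−ρ) ⇒ ρ ≥ 2/8 = 1/4.
Biotek: cooperation gives 13 each period; deviation gives 19 once then 8 forever.
  ρ ≥ 6/11.
Both must hold, so the binding constraint is Biotek's: ρ ≥ 6/11.

Biotek; ρ ≥ 6/11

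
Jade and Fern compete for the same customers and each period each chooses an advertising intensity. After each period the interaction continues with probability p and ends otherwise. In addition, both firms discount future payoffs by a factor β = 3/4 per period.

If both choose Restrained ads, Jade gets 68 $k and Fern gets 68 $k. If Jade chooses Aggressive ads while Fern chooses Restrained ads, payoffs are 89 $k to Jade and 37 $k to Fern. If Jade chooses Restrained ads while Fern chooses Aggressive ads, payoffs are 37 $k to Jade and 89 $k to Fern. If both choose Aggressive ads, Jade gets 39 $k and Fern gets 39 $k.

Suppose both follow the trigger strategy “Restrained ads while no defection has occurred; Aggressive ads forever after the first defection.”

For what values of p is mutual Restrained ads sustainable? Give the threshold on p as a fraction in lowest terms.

14/25

With continuation probability p and discount β, the effective per-period discount factor is βp.
Grim-trigger IC: βp ≥ (89−68)/(89−39) = 21/50.
So p ≥ (21/50)/(3/4) = 14/25.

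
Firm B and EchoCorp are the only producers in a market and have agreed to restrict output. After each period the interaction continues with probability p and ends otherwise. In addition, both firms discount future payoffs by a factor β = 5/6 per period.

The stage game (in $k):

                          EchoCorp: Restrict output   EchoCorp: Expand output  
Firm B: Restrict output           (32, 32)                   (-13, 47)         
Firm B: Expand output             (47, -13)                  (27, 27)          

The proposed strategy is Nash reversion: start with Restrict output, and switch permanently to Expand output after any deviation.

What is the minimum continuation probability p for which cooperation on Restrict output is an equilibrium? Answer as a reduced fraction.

With continuation probability p and discount β, the effective per-period discount factor is βp.
Grim-trigger IC: βp ≥ (47−32)/(47−27) = 3/4.
So p ≥ (3/4)/(5/6) = 9/10.

9/10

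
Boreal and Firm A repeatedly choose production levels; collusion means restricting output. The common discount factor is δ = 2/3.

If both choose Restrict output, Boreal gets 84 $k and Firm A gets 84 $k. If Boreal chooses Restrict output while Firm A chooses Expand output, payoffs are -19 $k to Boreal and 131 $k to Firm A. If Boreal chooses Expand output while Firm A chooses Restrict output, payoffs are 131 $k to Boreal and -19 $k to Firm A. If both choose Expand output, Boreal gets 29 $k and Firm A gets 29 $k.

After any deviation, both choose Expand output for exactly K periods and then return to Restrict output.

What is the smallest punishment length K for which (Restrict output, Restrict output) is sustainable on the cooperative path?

IC: δ(1−δ^K)/(1−δ) ≥ (131−84)/(84−29) = 47/55.
With δ = 2/3: need 1 − δ^K ≥ 47/55·(1−2/3)/(2/3), i.e. δ^K ≤ 0.5727.
Since (2/3)^1 = 0.6667 and (2/3)^2 = 0.4444, the smallest such K is 2.

2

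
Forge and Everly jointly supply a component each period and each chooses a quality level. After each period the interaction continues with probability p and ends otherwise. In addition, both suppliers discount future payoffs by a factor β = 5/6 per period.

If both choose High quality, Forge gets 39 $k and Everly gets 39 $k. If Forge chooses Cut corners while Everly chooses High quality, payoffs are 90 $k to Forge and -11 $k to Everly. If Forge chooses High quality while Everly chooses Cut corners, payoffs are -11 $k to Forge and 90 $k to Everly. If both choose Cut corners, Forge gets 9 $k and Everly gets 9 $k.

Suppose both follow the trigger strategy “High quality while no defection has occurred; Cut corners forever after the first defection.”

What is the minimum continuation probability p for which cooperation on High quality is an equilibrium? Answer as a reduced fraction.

34/45

Expected continuation weight on next period's payoff is β·p = 5/6·p, which plays the role of the discount factor.
Cooperation requires 5/6·p ≥ (90−39)/(90−9) = 17/27, hence p ≥ 34/45.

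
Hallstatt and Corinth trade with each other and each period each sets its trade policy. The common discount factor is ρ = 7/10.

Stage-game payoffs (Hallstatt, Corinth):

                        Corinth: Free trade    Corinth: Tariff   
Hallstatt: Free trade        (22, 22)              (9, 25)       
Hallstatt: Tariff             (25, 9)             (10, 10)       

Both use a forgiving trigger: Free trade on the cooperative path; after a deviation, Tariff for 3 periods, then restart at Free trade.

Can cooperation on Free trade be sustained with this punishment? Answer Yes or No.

A one-shot deviation gives 25 now, then 10 for 3 periods, then back to 22.
Gain from deviating: (25−22) today; loss: (22−10) in each of the next 3 periods.
No-deviation condition: (22−10)(ρ+…+ρ^3) ≥ 25−22, i.e. ρ+…+ρ^3 ≥ 1/4.
At ρ = 7/10: ρ+…+ρ^3 = 1.5330 ≥ 0.2500.
So cooperation is sustainable.

Yes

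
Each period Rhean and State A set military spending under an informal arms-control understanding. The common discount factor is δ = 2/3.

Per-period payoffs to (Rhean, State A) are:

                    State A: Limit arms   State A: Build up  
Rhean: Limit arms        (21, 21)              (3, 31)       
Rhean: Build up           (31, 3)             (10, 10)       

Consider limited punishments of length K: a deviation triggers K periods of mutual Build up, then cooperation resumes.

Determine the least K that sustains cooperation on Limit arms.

IC: δ(1−δ^K)/(1−δ) ≥ (31−21)/(21−10) = 10/11.
With δ = 2/3: need 1 − δ^K ≥ 10/11·(1−2/3)/(2/3), i.e. δ^K ≤ 0.5455.
Since (2/3)^1 = 0.6667 and (2/3)^2 = 0.4444, the smallest such K is 2.

2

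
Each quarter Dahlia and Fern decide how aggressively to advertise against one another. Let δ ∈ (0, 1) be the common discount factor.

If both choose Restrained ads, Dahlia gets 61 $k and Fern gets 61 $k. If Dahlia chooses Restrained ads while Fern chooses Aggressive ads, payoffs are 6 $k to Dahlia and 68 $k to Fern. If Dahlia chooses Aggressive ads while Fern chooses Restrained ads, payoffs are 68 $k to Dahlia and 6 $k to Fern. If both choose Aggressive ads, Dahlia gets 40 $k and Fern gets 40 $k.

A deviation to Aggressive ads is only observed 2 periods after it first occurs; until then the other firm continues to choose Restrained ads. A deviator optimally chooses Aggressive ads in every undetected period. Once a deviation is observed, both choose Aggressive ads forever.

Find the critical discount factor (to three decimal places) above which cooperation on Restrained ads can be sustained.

The best deviation is to choose Aggressive ads for all 2 undetected periods, earning 68 each, then 40 forever once detected.
Deviation value: 68(1−δ^2)/(1−δ) + 40δ^2/(1−δ); cooperation value: 61/(1−δ).
IC: 61 ≥ 68(1−δ^2) + 40δ^2 = 68 − 28δ^2.
So δ^2 ≥ 7/28 = 1/4, giving δ ≥ (1/4)^(1/2) ≈ 0.500.

0.500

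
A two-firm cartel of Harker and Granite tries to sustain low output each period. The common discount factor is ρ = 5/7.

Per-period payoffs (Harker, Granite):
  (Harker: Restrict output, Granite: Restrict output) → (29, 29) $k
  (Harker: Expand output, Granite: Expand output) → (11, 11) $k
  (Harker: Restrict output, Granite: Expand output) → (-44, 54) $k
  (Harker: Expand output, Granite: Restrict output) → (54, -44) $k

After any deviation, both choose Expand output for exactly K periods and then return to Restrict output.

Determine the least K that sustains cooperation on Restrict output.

3

IC: ρ(1−ρ^K)/(1−ρ) ≥ (54−29)/(29−11) = 25/18.
With ρ = 5/7: need 1 − ρ^K ≥ 25/18·(1−5/7)/(5/7), i.e. ρ^K ≤ 0.4444.
Since (5/7)^2 = 0.5102 and (5/7)^3 = 0.3644, the smallest such K is 3.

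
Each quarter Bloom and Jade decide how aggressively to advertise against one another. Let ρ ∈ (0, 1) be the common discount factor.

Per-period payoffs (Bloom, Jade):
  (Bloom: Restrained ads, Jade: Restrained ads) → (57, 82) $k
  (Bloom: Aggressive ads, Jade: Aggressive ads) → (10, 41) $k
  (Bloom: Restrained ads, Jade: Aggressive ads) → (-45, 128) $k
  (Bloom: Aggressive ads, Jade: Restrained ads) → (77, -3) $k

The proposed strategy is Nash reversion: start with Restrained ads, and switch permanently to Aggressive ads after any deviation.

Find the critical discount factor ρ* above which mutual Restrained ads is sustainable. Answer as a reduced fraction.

46/87

For Bloom: deviation gain 77−57 = 20, per-period punishment loss 57−10 = 47. IC gives ρ ≥ 20/67.
For Jade: gain 46, loss 41 per period, so ρ ≥ 46/87.
The tighter constraint is Jade's, so cooperation needs ρ ≥ 46/87.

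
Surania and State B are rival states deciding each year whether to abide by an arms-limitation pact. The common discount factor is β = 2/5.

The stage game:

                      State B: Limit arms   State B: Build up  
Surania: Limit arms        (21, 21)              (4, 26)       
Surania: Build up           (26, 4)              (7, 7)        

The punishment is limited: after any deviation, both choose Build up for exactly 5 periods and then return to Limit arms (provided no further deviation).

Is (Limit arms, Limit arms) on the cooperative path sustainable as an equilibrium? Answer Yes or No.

A one-shot deviation gives 26 now, then 7 for 5 periods, then back to 21.
Gain from deviating: (26−21) today; loss: (21−7) in each of the next 5 periods.
No-deviation condition: (21−7)(β+…+β^5) ≥ 26−21, i.e. β+…+β^5 ≥ 5/14.
At β = 2/5: β+…+β^5 = 0.6598 ≥ 0.3571.
So cooperation is sustainable.

Yes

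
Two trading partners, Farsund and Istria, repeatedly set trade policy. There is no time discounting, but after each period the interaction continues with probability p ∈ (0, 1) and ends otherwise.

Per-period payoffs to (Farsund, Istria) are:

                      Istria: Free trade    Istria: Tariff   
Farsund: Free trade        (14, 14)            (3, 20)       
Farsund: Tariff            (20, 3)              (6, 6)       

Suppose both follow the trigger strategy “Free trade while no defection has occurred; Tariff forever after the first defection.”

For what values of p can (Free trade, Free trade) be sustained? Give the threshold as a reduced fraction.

Expected cooperation value is 14 + p·14 + p²·14 + … = 14/(1−p); deviation gives 20 + p·6/(1−p).
14 ≥ 20(1−p) + 6p ⇒ 14p ≥ 6 ⇒ p ≥ 6/14 = 3/7.

3/7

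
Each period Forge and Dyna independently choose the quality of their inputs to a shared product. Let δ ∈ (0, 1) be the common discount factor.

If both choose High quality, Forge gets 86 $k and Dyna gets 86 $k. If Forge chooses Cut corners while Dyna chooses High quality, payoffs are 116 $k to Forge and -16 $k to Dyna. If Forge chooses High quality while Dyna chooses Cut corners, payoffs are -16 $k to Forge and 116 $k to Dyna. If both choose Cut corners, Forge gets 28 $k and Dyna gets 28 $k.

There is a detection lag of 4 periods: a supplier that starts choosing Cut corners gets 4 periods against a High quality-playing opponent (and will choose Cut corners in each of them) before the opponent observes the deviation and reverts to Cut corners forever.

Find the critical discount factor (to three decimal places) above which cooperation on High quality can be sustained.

0.764

The best deviation is to choose Cut corners for all 4 undetected periods, earning 116 each, then 28 forever once detected.
Deviation value: 116(1−δ^4)/(1−δ) + 28δ^4/(1−δ); cooperation value: 86/(1−δ).
IC: 86 ≥ 116(1−δ^4) + 28δ^4 = 116 − 88δ^4.
So δ^4 ≥ 30/88 = 15/44, giving δ ≥ (15/44)^(1/4) ≈ 0.764.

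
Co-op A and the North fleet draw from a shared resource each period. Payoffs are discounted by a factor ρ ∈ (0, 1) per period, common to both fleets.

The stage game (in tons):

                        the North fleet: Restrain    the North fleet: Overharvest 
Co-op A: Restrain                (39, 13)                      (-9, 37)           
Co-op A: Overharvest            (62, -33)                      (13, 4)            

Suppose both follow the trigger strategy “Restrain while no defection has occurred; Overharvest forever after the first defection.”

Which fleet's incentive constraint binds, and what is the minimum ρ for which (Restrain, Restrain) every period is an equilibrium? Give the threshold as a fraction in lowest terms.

the North fleet; ρ ≥ 8/11

For Co-op A: deviation gain 62−39 = 23, per-period punishment loss 39−13 = 26. IC gives ρ ≥ 23/49.
For the North fleet: gain 24, loss 9 per period, so ρ ≥ 24/33 = 8/11.
The tighter constraint is the North fleet's, so cooperation needs ρ ≥ 8/11.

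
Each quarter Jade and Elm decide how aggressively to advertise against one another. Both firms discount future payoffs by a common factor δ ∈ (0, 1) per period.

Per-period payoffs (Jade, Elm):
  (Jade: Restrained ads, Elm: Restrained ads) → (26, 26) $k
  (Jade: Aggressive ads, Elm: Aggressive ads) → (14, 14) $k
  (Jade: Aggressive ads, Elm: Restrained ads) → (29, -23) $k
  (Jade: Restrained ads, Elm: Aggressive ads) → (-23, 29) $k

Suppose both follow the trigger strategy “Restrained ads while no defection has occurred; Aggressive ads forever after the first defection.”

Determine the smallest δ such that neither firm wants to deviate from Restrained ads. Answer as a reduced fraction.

1/5

Cooperation forever yields 26 each period: 26/(1−δ).
Deviating yields 29 once, then 14 forever: 29 + 14δ/(1−δ).
No profitable deviation requires 26/(1−δ) ≥ 29 + 14δ/(1−δ).
Multiplying by (1−δ): 26 ≥ 29(1−δ) + 14δ = 29 − 15δ.
So 15δ ≥ 3, i.e. δ ≥ 3/15 = 1/5.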